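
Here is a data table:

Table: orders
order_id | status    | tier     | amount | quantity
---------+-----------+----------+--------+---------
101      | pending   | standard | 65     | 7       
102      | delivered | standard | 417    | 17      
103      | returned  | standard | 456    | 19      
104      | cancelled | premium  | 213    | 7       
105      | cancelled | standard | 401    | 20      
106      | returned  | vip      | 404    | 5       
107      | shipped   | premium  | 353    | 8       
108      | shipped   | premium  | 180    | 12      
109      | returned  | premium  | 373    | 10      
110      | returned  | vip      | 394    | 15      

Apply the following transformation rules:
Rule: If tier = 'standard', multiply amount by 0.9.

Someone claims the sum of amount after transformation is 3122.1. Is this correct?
Yes, the result is correct.

Step 1: Calculate the correct sum after transformation
Step 2: Apply multiplier 0.9 to records where tier = 'standard'
Step 3: Correct result = 3122.1
Step 4: Claimed result = 3122.1
Step 5: 3122.1 = 3122.1 ✓
Conclusion: The claimed result is correct.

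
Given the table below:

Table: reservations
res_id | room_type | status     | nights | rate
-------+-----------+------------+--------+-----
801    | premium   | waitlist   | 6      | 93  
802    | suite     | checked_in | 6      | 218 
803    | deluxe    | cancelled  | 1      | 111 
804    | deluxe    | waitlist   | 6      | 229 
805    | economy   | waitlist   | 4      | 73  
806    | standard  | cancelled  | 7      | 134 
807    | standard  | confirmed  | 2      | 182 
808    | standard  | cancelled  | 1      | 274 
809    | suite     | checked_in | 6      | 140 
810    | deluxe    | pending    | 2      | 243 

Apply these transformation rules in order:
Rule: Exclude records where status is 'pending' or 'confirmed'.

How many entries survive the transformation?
8

Step 1: Count records to exclude
  - 1 (pending) + 1 (confirmed) = 2 records
Step 2: Total records: 10
Step 3: Remaining = 10 - 2 = 8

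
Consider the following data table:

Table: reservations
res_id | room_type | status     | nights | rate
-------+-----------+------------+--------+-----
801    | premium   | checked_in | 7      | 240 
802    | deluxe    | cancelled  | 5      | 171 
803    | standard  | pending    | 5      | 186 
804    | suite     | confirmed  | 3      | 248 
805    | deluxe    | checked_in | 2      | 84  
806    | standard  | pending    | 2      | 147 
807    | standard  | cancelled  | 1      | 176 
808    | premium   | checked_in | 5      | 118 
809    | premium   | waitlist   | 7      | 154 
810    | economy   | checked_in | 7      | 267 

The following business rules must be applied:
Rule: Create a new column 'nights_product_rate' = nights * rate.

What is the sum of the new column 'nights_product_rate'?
8384

Step 1: For each record, compute nights * rate
Example calculations:
  7 * 240 = 1680
  5 * 171 = 855
  5 * 186 = 930
  ...
Step 2: Sum all derived values
Step 3: Total = 8384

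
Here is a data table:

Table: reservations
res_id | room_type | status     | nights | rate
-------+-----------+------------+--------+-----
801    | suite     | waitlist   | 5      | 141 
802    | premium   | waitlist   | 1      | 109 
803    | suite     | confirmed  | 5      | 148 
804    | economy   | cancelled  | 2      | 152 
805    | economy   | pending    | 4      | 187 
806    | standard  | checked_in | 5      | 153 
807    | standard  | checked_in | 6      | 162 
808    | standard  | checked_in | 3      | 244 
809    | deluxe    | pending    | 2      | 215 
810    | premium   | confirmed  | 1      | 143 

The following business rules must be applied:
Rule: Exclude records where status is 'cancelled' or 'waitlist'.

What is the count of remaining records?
7

Step 1: Count records to exclude
  - 1 (cancelled) + 2 (waitlist) = 3 records
Step 2: Total records: 10
Step 3: Remaining = 10 - 3 = 7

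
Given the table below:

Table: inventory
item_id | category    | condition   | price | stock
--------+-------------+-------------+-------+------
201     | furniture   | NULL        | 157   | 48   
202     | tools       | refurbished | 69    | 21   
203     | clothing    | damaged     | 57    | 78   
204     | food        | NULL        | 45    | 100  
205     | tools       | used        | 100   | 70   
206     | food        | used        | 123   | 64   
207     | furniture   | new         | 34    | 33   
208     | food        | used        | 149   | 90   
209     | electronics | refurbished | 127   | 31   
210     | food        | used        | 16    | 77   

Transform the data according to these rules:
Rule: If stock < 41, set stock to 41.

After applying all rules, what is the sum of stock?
650

Step 1: 3 records have stock < 41
Step 2: These records originally summed to 85
Step 3: After setting to minimum: 3 × 41 = 123
Step 4: Unaffected records sum: 527
Step 5: Final sum = 123 + 527 = 650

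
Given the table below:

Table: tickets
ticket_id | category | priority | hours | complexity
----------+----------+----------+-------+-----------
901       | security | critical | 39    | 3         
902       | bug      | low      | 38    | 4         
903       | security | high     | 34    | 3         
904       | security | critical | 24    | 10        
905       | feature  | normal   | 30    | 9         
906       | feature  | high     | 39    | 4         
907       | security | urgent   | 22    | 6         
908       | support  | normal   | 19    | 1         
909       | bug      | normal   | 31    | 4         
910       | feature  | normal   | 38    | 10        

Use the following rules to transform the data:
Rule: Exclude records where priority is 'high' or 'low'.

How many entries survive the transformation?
7

Step 1: Count records to exclude
  - 2 (high) + 1 (low) = 3 records
Step 2: Total records: 10
Step 3: Remaining = 10 - 3 = 7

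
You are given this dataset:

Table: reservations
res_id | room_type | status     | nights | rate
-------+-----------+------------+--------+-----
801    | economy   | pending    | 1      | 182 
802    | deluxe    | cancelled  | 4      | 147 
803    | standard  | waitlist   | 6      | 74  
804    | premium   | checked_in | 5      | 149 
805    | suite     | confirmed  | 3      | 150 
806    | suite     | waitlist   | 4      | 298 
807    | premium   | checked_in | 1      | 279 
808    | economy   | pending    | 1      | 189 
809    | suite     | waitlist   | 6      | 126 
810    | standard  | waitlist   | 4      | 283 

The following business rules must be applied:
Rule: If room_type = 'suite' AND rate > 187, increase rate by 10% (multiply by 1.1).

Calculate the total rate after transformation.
1906.8

Step 1: Find records where room_type = 'suite' AND rate > 187
Step 2: 1 records match, summing to 298
Step 3: After multiplier: 298 × 1.1 = 327.8
Step 4: Unaffected records sum: 1579
Step 5: Final sum = 327.8 + 1579 = 1906.8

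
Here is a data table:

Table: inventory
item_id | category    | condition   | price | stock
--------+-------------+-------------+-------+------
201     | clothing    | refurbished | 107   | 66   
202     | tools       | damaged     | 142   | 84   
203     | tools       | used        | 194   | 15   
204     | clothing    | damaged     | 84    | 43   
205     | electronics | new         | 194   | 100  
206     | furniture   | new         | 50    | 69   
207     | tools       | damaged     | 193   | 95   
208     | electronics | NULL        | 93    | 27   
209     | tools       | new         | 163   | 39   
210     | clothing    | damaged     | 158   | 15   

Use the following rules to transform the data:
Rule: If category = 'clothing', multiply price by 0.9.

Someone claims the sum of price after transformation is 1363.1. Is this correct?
No, the correct result is 1343.1.

Step 1: Calculate the correct sum after transformation
Step 2: Apply multiplier 0.9 to records where category = 'clothing'
Step 3: Correct result = 1343.1
Step 4: Claimed result = 1363.1
Step 5: 1343.1 ≠ 1363.1
Conclusion: The claimed result is incorrect. The correct answer is 1343.1.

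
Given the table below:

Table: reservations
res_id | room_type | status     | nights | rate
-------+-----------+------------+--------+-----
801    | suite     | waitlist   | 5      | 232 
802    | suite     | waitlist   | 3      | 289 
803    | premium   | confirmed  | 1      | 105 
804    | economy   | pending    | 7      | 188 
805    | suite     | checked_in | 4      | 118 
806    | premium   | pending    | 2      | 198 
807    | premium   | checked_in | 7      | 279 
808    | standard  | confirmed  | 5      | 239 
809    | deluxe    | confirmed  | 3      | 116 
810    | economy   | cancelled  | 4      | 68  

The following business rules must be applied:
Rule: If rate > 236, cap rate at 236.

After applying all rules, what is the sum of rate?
1733

Step 1: 3 records have rate > 236
Step 2: These records originally summed to 807
Step 3: After capping: 3 × 236 = 708
Step 4: Unaffected records sum: 1025
Step 5: Final sum = 708 + 1025 = 1733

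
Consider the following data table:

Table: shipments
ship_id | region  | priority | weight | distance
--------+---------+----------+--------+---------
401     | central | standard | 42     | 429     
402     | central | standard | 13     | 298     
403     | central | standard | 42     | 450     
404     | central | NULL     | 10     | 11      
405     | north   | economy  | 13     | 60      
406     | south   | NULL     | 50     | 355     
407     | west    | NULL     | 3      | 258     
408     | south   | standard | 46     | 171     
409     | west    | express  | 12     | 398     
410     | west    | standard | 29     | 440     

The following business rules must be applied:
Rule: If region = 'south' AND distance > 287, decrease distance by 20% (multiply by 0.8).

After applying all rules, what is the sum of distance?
2799.0

Step 1: Find records where region = 'south' AND distance > 287
Step 2: 1 records match, summing to 355
Step 3: After multiplier: 355 × 0.8 = 284.0
Step 4: Unaffected records sum: 2515
Step 5: Final sum = 284.0 + 2515 = 2799.0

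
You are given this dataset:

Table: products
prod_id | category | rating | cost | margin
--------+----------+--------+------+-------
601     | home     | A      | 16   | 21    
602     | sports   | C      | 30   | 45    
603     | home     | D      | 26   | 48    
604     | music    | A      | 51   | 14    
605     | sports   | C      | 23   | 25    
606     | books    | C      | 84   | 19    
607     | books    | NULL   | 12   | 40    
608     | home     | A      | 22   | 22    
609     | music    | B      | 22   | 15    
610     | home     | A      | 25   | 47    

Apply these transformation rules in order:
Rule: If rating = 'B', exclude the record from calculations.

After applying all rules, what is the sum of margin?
281

Step 1: Identify records where rating = 'B'
Step 2: The excluded records sum to 15
Step 3: Original total margin = 296
Step 4: Remaining total = 296 - 15 = 281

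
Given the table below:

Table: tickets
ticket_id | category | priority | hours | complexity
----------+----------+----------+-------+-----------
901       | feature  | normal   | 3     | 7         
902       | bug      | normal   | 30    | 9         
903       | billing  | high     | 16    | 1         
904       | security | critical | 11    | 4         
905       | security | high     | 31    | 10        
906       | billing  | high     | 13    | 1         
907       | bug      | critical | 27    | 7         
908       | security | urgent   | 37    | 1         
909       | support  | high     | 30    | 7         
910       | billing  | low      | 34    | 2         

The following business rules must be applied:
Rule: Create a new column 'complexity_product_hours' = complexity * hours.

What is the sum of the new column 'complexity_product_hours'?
1178

Step 1: For each record, compute complexity * hours
Example calculations:
  7 * 3 = 21
  9 * 30 = 270
  1 * 16 = 16
  ...
Step 2: Sum all derived values
Step 3: Total = 1178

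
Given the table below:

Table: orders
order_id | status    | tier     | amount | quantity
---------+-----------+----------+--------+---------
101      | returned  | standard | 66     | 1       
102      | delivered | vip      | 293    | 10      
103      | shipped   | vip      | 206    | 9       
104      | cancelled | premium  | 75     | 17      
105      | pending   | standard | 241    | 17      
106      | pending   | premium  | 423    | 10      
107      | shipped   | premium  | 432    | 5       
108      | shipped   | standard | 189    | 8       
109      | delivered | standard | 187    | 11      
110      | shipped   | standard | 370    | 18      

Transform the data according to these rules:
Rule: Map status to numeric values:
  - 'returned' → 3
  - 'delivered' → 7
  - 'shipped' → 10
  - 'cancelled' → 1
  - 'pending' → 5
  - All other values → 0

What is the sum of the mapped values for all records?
68

Step 1: Apply mapping to each record
Step 2: Count by status:
  'returned': 1 records × 3 = 3
  'delivered': 2 records × 7 = 14
  'shipped': 4 records × 10 = 40
  'cancelled': 1 records × 1 = 1
  'pending': 2 records × 5 = 10
Step 3: Sum all mapped values = 68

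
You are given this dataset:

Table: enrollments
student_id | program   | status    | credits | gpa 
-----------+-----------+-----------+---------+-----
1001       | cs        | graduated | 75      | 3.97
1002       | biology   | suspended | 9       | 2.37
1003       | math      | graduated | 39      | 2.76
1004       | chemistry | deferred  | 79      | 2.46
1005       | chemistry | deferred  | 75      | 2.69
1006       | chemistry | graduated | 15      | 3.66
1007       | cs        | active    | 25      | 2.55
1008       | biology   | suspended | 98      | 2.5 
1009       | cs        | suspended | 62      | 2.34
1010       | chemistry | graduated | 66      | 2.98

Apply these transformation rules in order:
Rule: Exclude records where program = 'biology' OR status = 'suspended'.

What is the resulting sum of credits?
374

Step 1: Find records where program = 'biology' OR status = 'suspended'
Step 2: 3 records match, summing to 169
Step 3: Original sum: 543
Step 4: Remaining sum = 543 - 169 = 374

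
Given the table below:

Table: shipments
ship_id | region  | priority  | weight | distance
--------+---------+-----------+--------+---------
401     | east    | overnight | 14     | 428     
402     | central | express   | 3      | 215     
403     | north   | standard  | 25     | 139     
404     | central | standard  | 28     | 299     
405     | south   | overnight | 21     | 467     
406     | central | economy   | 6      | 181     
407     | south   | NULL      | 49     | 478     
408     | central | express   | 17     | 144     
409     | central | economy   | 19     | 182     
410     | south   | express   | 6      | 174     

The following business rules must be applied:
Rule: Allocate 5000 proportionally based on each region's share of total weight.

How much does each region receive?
central: 1941.49, east: 372.34, north: 664.89, south: 2021.28

Step 1: Calculate total weight = 188
Step 2: Calculate each region's proportion:
  central: 73/188 = 38.83% → 1941.49
  east: 14/188 = 7.45% → 372.34
  north: 25/188 = 13.30% → 664.89
  south: 76/188 = 40.43% → 2021.28
Step 3: Verify: sum of allocations ≈ 5000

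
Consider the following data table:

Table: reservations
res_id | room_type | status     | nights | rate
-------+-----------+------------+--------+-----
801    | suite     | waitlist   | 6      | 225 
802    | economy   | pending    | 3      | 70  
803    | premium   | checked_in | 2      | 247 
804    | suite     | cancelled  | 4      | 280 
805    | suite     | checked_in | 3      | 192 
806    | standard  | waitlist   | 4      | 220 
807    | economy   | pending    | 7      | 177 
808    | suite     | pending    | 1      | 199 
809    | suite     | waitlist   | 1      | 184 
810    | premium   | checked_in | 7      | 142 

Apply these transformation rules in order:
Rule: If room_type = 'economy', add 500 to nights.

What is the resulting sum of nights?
1038

Step 1: Count records where room_type = 'economy': 2
Step 2: Total bonus added: 2 × 500 = 1000
Step 3: Original sum of nights: 38
Step 4: Final sum = 38 + 1000 = 1038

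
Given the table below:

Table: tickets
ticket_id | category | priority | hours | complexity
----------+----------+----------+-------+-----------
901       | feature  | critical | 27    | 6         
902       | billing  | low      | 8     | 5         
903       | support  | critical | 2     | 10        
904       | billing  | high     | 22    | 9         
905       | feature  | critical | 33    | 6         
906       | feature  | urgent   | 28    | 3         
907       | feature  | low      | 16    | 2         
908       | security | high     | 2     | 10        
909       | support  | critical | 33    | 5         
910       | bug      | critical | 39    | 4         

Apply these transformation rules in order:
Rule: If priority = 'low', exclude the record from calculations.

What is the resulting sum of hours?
186

Step 1: Identify records where priority = 'low'
Step 2: The excluded records sum to 24
Step 3: Original total hours = 210
Step 4: Remaining total = 210 - 24 = 186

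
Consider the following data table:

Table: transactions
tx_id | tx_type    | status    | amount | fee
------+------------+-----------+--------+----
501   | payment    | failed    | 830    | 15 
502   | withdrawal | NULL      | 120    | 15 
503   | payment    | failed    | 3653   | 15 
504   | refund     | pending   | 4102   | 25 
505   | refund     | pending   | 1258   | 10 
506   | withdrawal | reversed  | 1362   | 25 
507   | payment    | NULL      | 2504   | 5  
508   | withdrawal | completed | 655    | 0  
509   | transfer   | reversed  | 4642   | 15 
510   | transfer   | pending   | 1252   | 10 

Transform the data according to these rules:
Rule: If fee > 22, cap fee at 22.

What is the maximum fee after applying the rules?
22

Step 1: Original maximum fee = 25
Step 2: Apply cap at 22
Step 3: 2 records had fee > 22 and were capped
Step 4: Maximum after transformation = 22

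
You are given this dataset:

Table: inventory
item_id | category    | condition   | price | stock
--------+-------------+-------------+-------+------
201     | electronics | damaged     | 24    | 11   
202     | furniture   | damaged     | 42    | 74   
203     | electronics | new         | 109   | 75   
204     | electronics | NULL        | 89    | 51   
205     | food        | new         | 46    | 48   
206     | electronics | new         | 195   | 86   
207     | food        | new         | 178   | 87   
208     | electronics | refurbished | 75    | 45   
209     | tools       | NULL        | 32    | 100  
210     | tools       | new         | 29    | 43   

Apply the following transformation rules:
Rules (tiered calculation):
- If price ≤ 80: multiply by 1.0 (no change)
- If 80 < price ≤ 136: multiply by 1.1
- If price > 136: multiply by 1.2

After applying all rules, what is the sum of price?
913.4

Step 1: Tier 1 (price ≤ 80): 6 records, sum = 248 × 1.0 = 248.0
Step 2: Tier 2 (80 < price ≤ 136): 2 records, sum = 198 × 1.1 = 217.8
Step 3: Tier 3 (price > 136): 2 records, sum = 373 × 1.2 = 447.6
Step 4: Final sum = 248.0 + 217.8 + 447.6 = 913.4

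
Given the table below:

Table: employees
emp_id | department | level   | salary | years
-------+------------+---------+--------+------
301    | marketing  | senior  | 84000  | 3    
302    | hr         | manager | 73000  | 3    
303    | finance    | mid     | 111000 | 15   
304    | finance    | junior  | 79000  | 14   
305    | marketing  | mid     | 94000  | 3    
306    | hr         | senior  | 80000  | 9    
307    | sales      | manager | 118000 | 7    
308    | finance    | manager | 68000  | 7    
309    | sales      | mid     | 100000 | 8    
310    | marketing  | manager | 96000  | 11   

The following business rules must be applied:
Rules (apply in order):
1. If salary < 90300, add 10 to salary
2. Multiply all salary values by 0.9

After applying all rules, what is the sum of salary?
812745.0

Step 1: Apply Rule 1 - Add 10 to records with salary < 90300
  - 5 records affected: 384000 + (5 × 10) = 384050
  - Unaffected records: 519000
  - Sum after Rule 1: 903050
Step 2: Apply Rule 2 - Multiply all by 0.9
  - 903050 × 0.9 = 812745.0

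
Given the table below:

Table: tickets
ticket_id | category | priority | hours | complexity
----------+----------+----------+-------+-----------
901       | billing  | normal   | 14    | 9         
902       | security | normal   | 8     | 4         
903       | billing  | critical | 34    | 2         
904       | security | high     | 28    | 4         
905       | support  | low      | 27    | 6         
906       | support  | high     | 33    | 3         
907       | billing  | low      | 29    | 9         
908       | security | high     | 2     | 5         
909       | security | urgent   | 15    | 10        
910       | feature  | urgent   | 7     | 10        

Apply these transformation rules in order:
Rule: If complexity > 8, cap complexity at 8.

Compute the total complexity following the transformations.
56

Step 1: 4 records have complexity > 8
Step 2: These records originally summed to 38
Step 3: After capping: 4 × 8 = 32
Step 4: Unaffected records sum: 24
Step 5: Final sum = 32 + 24 = 56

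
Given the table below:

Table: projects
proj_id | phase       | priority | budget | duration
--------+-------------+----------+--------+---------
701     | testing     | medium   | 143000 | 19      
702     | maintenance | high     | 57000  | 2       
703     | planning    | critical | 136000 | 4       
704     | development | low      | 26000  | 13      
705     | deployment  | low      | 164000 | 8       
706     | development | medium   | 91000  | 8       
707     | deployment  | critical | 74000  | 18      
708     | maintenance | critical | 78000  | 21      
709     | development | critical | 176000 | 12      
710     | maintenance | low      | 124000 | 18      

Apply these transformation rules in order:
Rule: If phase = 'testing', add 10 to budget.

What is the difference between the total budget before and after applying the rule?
10

Step 1: Original sum of budget = 1069000
Step 2: 1 records have phase = 'testing'
Step 3: Each affected record changes by 10
Step 4: Total change = 1 × 10 = 10
Step 5: New sum = 1069000 + 10 = 1069010
Step 6: Difference = |1069010 - 1069000| = 10
        (Sum increased by 10)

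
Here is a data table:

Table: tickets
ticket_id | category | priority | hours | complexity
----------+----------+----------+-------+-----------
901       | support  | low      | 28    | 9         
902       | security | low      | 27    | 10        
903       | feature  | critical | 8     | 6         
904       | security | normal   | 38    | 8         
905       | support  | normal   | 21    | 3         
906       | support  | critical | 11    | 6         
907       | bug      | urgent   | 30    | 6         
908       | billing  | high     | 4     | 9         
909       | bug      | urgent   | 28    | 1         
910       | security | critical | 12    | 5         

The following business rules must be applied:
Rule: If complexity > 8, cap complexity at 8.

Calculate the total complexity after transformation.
59

Step 1: 3 records have complexity > 8
Step 2: These records originally summed to 28
Step 3: After capping: 3 × 8 = 24
Step 4: Unaffected records sum: 35
Step 5: Final sum = 24 + 35 = 59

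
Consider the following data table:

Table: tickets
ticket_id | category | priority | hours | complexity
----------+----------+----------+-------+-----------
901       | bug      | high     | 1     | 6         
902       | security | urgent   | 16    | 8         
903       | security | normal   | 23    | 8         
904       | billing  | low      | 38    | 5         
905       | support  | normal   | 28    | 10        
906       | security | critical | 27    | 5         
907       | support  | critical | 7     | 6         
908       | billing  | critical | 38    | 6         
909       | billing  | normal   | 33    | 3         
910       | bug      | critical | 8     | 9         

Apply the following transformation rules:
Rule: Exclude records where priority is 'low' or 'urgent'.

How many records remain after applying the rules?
8

Step 1: Count records to exclude
  - 1 (low) + 1 (urgent) = 2 records
Step 2: Total records: 10
Step 3: Remaining = 10 - 2 = 8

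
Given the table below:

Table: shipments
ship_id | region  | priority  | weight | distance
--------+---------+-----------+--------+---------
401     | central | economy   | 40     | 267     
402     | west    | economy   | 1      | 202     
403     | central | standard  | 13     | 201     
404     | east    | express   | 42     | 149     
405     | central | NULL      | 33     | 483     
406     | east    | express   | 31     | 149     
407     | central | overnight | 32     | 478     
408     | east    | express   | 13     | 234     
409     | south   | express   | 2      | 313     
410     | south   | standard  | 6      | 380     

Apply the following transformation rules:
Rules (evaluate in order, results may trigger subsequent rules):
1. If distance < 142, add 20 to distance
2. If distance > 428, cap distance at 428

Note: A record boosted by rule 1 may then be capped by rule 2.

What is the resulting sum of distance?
2751

Step 1: Apply rule 1 to records with distance < 142
  - 0 records get bonus of 20
  - Of these, 0 records then exceed 428 and get capped
Step 2: Apply rule 2 to records with distance > 428
  - 2 records (original) are capped
Step 3: Calculate final sum = 2751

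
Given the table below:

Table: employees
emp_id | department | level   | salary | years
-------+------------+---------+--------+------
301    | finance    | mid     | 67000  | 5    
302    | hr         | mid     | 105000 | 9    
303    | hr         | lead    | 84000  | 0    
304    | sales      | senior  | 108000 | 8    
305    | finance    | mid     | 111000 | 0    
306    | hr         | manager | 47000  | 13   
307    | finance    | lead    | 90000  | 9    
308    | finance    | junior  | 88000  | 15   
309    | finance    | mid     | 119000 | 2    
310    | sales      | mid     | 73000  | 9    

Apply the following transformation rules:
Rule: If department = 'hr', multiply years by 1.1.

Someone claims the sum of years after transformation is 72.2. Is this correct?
Yes, the result is correct.

Step 1: Calculate the correct sum after transformation
Step 2: Apply multiplier 1.1 to records where department = 'hr'
Step 3: Correct result = 72.2
Step 4: Claimed result = 72.2
Step 5: 72.2 = 72.2 ✓
Conclusion: The claimed result is correct.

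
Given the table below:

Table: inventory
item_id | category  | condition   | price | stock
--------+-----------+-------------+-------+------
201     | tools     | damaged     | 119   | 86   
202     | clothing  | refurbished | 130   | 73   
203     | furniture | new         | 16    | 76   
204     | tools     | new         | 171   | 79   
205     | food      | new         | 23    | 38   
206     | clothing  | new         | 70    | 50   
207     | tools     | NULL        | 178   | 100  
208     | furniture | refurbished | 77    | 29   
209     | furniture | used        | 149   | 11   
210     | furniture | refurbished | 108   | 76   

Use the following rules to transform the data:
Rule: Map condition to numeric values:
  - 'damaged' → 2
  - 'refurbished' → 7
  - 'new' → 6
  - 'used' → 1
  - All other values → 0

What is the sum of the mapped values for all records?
48

Step 1: Apply mapping to each record
Step 2: Count by status:
  'damaged': 1 records × 2 = 2
  'refurbished': 3 records × 7 = 21
  'new': 4 records × 6 = 24
  'used': 1 records × 1 = 1
Step 3: Sum all mapped values = 48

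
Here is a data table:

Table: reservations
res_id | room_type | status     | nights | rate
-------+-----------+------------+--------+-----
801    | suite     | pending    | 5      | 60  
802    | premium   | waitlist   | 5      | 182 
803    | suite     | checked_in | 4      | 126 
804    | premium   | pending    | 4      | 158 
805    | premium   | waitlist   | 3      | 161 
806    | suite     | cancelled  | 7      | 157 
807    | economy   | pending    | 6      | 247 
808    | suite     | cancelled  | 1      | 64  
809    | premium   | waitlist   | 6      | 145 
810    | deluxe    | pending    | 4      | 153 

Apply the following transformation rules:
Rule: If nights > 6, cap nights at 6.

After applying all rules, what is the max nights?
6

Step 1: Original maximum nights = 7
Step 2: Apply cap at 6
Step 3: 1 records had nights > 6 and were capped
Step 4: Maximum after transformation = 6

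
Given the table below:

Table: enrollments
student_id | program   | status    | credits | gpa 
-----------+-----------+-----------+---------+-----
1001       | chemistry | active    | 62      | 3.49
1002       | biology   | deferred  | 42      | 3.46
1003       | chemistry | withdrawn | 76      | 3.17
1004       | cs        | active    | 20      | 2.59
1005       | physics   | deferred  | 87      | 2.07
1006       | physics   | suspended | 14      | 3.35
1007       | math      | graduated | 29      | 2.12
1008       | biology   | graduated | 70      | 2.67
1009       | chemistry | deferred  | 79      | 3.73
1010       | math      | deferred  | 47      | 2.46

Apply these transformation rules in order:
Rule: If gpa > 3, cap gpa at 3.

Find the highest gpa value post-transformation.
3

Step 1: Original maximum gpa = 3.73
Step 2: Apply cap at 3
Step 3: 5 records had gpa > 3 and were capped
Step 4: Maximum after transformation = 3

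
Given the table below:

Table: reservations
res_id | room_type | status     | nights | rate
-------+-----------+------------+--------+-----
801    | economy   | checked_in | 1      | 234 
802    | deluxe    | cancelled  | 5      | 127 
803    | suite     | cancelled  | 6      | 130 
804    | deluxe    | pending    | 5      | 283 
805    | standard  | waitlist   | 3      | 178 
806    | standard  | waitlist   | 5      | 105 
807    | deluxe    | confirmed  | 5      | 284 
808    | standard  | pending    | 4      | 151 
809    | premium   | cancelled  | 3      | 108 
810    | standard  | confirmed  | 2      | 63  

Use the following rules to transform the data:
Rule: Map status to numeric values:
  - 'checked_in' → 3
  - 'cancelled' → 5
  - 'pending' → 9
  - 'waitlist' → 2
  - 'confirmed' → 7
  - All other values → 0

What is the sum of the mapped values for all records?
54

Step 1: Apply mapping to each record
Step 2: Count by status:
  'checked_in': 1 records × 3 = 3
  'cancelled': 3 records × 5 = 15
  'pending': 2 records × 9 = 18
  'waitlist': 2 records × 2 = 4
  'confirmed': 2 records × 7 = 14
Step 3: Sum all mapped values = 54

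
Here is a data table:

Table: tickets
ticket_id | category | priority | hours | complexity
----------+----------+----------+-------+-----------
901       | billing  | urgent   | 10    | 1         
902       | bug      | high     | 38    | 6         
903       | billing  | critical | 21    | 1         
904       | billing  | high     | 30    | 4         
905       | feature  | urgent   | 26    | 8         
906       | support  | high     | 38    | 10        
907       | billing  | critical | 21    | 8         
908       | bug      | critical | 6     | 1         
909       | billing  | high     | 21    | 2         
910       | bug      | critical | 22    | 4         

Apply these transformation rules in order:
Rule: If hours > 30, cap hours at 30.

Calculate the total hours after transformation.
217

Step 1: 2 records have hours > 30
Step 2: These records originally summed to 76
Step 3: After capping: 2 × 30 = 60
Step 4: Unaffected records sum: 157
Step 5: Final sum = 60 + 157 = 217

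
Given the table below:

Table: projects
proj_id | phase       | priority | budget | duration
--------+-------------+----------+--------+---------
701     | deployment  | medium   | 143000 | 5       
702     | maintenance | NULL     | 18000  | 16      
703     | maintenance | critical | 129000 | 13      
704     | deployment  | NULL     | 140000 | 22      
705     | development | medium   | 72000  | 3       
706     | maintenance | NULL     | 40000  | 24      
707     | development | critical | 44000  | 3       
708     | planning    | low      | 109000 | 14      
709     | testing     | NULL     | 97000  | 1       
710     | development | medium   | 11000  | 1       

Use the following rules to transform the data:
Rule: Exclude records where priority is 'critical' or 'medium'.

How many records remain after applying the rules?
5

Step 1: Count records to exclude
  - 2 (critical) + 3 (medium) = 5 records
Step 2: Total records: 10
Step 3: Remaining = 10 - 5 = 5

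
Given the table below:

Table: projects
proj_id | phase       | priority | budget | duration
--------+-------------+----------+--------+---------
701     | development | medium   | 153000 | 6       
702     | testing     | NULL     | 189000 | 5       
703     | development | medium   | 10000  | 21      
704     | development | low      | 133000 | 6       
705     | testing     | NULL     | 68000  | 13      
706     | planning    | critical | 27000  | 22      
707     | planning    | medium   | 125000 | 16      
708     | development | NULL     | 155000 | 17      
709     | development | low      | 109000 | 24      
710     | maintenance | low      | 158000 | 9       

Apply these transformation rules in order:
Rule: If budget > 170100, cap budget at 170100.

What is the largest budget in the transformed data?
170100

Step 1: Original maximum budget = 189000
Step 2: Apply cap at 170100
Step 3: 1 records had budget > 170100 and were capped
Step 4: Maximum after transformation = 170100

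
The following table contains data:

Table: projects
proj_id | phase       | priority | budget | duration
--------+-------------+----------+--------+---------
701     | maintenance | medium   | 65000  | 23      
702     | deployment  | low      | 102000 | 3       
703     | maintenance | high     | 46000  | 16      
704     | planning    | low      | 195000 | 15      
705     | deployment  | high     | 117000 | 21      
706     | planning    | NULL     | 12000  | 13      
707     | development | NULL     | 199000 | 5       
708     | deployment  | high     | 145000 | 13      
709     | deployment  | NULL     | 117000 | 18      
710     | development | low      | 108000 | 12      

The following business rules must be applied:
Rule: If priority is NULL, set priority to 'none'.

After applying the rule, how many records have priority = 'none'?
3

Step 1: Count records where priority IS NULL
Step 2: Found 3 records with NULL priority
Step 3: These records will have priority set to 'none'
Step 4: Records already having priority = 'none': 0
Step 5: Answer: 3 + 0 = 3 records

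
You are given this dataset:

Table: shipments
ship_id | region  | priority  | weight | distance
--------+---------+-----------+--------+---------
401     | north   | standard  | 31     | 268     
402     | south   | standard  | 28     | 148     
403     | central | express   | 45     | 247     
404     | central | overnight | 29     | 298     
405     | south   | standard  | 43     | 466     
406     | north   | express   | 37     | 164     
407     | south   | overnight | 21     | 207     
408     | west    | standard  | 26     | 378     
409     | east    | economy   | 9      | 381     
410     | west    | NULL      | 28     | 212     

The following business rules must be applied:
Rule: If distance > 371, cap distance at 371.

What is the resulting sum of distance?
2657

Step 1: 3 records have distance > 371
Step 2: These records originally summed to 1225
Step 3: After capping: 3 × 371 = 1113
Step 4: Unaffected records sum: 1544
Step 5: Final sum = 1113 + 1544 = 2657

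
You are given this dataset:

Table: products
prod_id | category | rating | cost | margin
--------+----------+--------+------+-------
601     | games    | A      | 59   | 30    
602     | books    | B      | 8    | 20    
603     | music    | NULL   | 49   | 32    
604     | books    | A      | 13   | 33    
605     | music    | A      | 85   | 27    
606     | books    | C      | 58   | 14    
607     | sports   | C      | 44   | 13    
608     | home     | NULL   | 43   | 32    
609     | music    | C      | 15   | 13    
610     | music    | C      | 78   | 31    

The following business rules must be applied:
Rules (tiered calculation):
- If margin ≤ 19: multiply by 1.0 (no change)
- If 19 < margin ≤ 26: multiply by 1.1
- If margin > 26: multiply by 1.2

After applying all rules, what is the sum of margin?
284.0

Step 1: Tier 1 (margin ≤ 19): 3 records, sum = 40 × 1.0 = 40.0
Step 2: Tier 2 (19 < margin ≤ 26): 1 records, sum = 20 × 1.1 = 22.0
Step 3: Tier 3 (margin > 26): 6 records, sum = 185 × 1.2 = 222.0
Step 4: Final sum = 40.0 + 22.0 + 222.0 = 284.0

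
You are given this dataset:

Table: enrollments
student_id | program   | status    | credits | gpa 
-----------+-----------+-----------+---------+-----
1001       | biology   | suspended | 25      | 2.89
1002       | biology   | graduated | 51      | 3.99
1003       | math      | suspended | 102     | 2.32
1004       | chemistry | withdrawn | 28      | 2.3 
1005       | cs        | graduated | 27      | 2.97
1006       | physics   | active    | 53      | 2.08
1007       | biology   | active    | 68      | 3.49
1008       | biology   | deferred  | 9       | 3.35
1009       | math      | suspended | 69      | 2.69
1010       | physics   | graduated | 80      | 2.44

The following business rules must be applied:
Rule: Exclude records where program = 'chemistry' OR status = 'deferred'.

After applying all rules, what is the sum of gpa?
22.87

Step 1: Find records where program = 'chemistry' OR status = 'deferred'
Step 2: 2 records match, summing to 5.65
Step 3: Original sum: 28.52
Step 4: Remaining sum = 28.52 - 5.65 = 22.87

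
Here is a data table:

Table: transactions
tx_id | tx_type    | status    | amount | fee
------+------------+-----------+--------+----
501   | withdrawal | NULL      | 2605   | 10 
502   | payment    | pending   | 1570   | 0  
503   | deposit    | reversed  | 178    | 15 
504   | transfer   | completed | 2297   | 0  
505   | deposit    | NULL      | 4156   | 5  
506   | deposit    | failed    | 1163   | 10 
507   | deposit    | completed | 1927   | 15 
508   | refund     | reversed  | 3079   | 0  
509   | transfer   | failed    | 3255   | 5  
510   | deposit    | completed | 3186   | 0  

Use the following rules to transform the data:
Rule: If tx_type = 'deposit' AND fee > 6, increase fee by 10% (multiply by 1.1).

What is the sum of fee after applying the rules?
64.0

Step 1: Find records where tx_type = 'deposit' AND fee > 6
Step 2: 3 records match, summing to 40
Step 3: After multiplier: 40 × 1.1 = 44.0
Step 4: Unaffected records sum: 20
Step 5: Final sum = 44.0 + 20 = 64.0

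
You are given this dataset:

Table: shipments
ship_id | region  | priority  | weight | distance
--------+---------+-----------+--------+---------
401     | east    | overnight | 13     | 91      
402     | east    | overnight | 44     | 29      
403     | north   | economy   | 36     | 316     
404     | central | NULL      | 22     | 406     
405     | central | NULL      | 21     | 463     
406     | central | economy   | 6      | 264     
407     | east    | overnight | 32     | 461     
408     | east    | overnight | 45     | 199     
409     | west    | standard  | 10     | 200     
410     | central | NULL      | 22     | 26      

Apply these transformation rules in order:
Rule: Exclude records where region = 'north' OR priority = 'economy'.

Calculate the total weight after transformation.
209

Step 1: Find records where region = 'north' OR priority = 'economy'
Step 2: 2 records match, summing to 42
Step 3: Original sum: 251
Step 4: Remaining sum = 251 - 42 = 209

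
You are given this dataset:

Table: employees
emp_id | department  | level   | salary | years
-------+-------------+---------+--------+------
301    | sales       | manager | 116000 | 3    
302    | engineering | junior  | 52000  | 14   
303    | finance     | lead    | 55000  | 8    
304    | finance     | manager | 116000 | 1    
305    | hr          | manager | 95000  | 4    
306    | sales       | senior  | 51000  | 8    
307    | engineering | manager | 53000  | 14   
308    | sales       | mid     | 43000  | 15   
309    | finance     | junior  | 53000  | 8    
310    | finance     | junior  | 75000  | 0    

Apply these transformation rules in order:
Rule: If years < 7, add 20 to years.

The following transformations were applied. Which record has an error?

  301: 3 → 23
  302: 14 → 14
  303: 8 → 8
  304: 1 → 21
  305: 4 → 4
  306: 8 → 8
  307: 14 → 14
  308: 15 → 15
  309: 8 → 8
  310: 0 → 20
Record 305 has an error. The correct transformed value should be 24, not 4.

Step 1: Check each record against the rule
Step 2: Record 305 has years = 4
Step 3: Since 4 < 7, the bonus should have been applied
Step 4: Correct value = 24, but claimed value = 4
Conclusion: Record 305 has the error.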